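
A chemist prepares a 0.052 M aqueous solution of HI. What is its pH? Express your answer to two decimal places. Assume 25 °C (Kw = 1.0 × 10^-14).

HI is a strong acid and dissociates completely, so [H+] = 0.052 M.
pH = -log(0.052) = 1.28

pH = 1.28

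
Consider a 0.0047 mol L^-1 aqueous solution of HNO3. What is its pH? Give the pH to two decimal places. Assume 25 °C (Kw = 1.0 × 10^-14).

pH = 2.33

HNO3 is a strong acid and dissociates completely, so [H+] = 0.0047 M.
pH = -log(0.0047) = 2.33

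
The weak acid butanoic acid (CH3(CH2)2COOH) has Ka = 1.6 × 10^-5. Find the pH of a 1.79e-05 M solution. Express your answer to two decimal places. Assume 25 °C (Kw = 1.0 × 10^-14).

pH = 4.97

CH3(CH2)2COOH ⇌ CH3(CH2)2COO- + H+
Ka = x²/(1.79e-05 − x) = 1.6 × 10^-5
The 5% rule fails; solving x² + Ka·x − Ka·C₀ = 0 exactly:
x = [−1.6e-05 + √(1.6e-05² + 1.15e-09)]/2 = 1.07 × 10^-5 M
pH = −log[H+] = −log(1.07 × 10^-5) = 4.97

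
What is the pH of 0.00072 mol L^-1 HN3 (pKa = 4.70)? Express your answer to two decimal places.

HN3 ⇌ N3- + H+
Ka = 10^(−4.70) = 2.00 × 10^-5
From the ICE table, Ka = x²/(0.00072 − x) = 2.00 × 10^-5.
x is not negligible relative to C₀; solve x² + 2e-05·x − 1.44e-08 = 0.
x = [−2e-05 + √(2e-05² + 5.76e-08)]/2 = 1.10 × 10^-4 M
pH = −log[H+] = −log(1.10 × 10^-4) = 3.96

pH = 3.96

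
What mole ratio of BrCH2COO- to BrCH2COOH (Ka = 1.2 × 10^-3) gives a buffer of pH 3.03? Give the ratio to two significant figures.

ratio = 1.3

pKa = -log(1.2 × 10^-3) = 2.921
pH = pKa + log(r) ⇒ log(r) = 3.03 − 2.921 = +0.109
r = [BrCH2COO-]/[BrCH2COOH] = 10^(+0.109) = 1.29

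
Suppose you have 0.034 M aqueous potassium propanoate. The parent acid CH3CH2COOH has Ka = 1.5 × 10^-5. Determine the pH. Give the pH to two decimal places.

pH = 8.68

CH3CH2COO- is the conjugate base of the weak acid CH3CH2COOH.
Kb = Kw/Ka = 1.0×10^-14 / 1.5 × 10^-5 = 6.67 × 10^-10
Kb = [OH-]²/(0.034 − [OH-]) = 6.67 × 10^-10
Neglecting [OH-] in the denominator: [OH-] = √(6.67 × 10^-10 × 0.034) = 4.76 × 10^-6 M
Check: 0.014% ionized — well under 5%, approximation valid.
pOH = 5.32, so pH = 14.00 − pOH = 8.68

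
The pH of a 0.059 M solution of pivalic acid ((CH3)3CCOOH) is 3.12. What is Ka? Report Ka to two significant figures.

[H+] = 10^(-3.12) = 7.59 × 10^-4 M
At equilibrium [HA] = 0.059 − 7.59 × 10^-4 = 5.82 × 10^-2 M
Ka = [H+][A-]/[HA] = (7.59 × 10^-4)² / 5.82 × 10^-2 = 9.9 × 10^-6

Ka = 9.9 × 10^-6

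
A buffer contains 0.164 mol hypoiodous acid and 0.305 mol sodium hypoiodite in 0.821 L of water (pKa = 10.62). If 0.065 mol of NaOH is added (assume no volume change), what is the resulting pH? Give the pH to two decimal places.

OH- converts HOI to OI-: HOI → 0.099 mol, OI- → 0.37 mol.
pH = pKa + log(n_OI-/n_HOI) = 10.62 + log(0.37/0.099) = 10.62 + (+0.573)

pH = 11.19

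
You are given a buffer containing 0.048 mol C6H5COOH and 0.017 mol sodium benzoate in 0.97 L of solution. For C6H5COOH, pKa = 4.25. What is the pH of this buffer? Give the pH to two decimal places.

Using pH = pKa + log([base]/[acid]) with [base]/[acid] = 0.017/0.048:
pH = 4.25 + (-0.451) = 3.80

pH = 3.80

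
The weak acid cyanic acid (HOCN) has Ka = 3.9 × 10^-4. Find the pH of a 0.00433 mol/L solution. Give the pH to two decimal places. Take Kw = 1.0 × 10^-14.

pH = 2.95

HOCN ⇌ OCN- + H+
Ka = [H+]²/(0.00433 − [H+]) = 3.9 × 10^-4
[H+] is not negligible relative to C₀; solve [H+]² + 0.00039·[H+] − 1.69e-06 = 0.
[H+] = [−0.00039 + √(0.00039² + 6.75e-06)]/2 = 1.12 × 10^-3 M
pH = −log[H+] = −log(1.12 × 10^-3) = 2.95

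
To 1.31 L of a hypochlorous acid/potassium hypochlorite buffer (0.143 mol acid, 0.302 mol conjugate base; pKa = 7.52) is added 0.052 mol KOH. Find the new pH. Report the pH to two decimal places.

After neutralization: n(HOCl) = 0.091 mol, n(OCl-) = 0.354 mol.
pH = pKa + log(n_OCl-/n_HOCl) = 7.52 + log(0.354/0.091) = 7.52 + (+0.590)

pH = 8.11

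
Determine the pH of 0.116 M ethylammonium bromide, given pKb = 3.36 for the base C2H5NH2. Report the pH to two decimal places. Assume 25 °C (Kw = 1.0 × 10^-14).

pH = 5.79

C2H5NH3+ is the conjugate acid of the weak base C2H5NH2.
Kb = 10^(−3.36) = 4.37 × 10^-4
Ka = Kw/Kb = 1.0×10^-14 / 4.37 × 10^-4 = 2.29 × 10^-11
From the ICE table, Ka = [H+]²/(0.116 − [H+]) = 2.29 × 10^-11.
Assume [H+] ≪ 0.116: [H+] ≈ √(2.29 × 10^-11 × 0.116) = 1.63 × 10^-6 M
pH = −log[H+] = −log(1.63 × 10^-6) = 5.79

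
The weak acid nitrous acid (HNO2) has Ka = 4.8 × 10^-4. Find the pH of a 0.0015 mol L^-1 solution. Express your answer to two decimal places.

HNO2 ⇌ NO2- + H+
Ka = [H+]²/(0.0015 − [H+]) = 4.8 × 10^-4
The 5% rule fails; solving [H+]² + Ka·[H+] − Ka·C₀ = 0 exactly:
[H+] = [−0.00048 + √(0.00048² + 2.88e-06)]/2 = 6.42 × 10^-4 M
pH = −log(6.42 × 10^-4) = 3.19

pH = 3.19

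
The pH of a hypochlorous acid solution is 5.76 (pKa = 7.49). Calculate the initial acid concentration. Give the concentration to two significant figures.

C₀ = 9.5 × 10^-5 M

[H+] = 10^(-5.76) = 1.74 × 10^-6 M = x
Ka = 10^(−7.49) = 3.24 × 10^-8
Ka = x²/(C₀ − x) ⇒ C₀ = x + x²/Ka
C₀ = 1.74 × 10^-6 + (1.74 × 10^-6)²/(3.24 × 10^-8) = 9.52 × 10^-5 M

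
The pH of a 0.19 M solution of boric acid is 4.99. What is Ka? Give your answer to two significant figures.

Ka = 5.5 × 10^-10

[H+] = 10^(-4.99) = 1.02 × 10^-5 M
At equilibrium [HA] = 0.19 − 1.02 × 10^-5 = 1.90 × 10^-1 M
Ka = [H+][A-]/[HA] = (1.02 × 10^-5)² / 1.90 × 10^-1 = 5.5 × 10^-10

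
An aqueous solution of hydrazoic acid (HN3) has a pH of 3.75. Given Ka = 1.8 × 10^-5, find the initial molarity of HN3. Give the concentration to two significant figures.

[H+] = 10^(-3.75) = 1.78 × 10^-4 M = x
Ka = x²/(C₀ − x) ⇒ C₀ = x + x²/Ka
C₀ = 1.78 × 10^-4 + (1.78 × 10^-4)²/(1.8 × 10^-5) = 1.94 × 10^-3 M

C₀ = 1.9 × 10^-3 M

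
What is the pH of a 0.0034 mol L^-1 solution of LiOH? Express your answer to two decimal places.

pH = 11.53

LiOH is a strong base; [OH-] = 0.0034 M.
pOH = -log(0.0034) = 2.47
pH = 14.00 - 2.47 = 11.53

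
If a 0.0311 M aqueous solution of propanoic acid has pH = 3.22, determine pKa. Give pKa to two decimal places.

[H+] = 10^(-3.22) = 6.03 × 10^-4 M
At equilibrium [HA] = 0.0311 − 6.03 × 10^-4 = 3.05 × 10^-2 M
Ka = [H+][A-]/[HA] = (6.03 × 10^-4)² / 3.05 × 10^-2 = 1.19 × 10^-5
pKa = -log(1.19 × 10^-5) = 4.92

pKa = 4.92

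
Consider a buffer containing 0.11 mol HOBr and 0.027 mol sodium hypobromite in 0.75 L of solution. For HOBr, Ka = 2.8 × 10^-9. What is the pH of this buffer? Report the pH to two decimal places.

pKa = −log(2.8 × 10^-9) = 8.553
Henderson–Hasselbalch: pH = pKa + log([OBr-]/[HOBr]) = 8.553 + log(0.027/0.11)
pH = 8.553 + (-0.610) = 7.94

pH = 7.94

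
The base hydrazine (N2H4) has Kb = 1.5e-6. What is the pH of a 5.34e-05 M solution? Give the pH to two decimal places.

pH = 8.92

N2H4 + H2O ⇌ N2H5+ + OH-
Kb = [OH-]²/(5.34e-05 − [OH-]) = 1.5 × 10^-6
The 5% rule fails; solving [OH-]² + Kb·[OH-] − Kb·C₀ = 0 exactly:
[OH-] = (−Kb + √(Kb² + 4·Kb·C₀))/2 = 8.23 × 10^-6 M
pOH = −log(8.23 × 10^-6) = 5.08; pH = 14.00 − 5.08 = 8.92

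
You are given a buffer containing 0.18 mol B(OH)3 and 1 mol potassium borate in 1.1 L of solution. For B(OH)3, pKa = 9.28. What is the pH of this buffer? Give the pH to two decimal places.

pH = 10.02

Henderson–Hasselbalch: pH = pKa + log([B(OH)4-]/[B(OH)3]) = 9.28 + log(1/0.18)
pH = 9.28 + (+0.745) = 10.02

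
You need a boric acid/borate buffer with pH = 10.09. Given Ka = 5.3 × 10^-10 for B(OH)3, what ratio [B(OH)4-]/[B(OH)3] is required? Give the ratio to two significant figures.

pKa = -log(5.3 × 10^-10) = 9.276
pH = pKa + log(r) ⇒ log(r) = 10.09 − 9.276 = +0.814
r = [B(OH)4-]/[B(OH)3] = 10^(+0.814) = 6.52

ratio = 6.5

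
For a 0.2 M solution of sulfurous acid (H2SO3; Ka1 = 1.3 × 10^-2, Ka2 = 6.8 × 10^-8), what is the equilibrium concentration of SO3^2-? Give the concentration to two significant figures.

6.8 × 10^-8 M

First ionization gives [H+] ≈ [HSO3-] = 4.49 × 10^-2 M.
Second step: Ka2 = [H+][SO3^2-]/[HSO3-] ≈ [SO3^2-] (since [H+] ≈ [HSO3-]).
So [SO3^2-] ≈ Ka2.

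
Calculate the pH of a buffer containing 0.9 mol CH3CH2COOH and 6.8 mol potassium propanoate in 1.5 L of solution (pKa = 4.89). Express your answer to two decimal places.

Henderson–Hasselbalch: pH = pKa + log([CH3CH2COO-]/[CH3CH2COOH]) = 4.89 + log(6.8/0.9)
pH = 4.89 + (+0.878) = 5.77

pH = 5.77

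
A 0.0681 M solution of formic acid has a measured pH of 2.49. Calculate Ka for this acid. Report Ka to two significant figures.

Ka = 1.6 × 10^-4

[H+] = 10^(-2.49) = 3.24 × 10^-3 M
At equilibrium [HA] = 0.0681 − 3.24 × 10^-3 = 6.49 × 10^-2 M
Ka = [H+][A-]/[HA] = (3.24 × 10^-3)² / 6.49 × 10^-2 = 1.6 × 10^-4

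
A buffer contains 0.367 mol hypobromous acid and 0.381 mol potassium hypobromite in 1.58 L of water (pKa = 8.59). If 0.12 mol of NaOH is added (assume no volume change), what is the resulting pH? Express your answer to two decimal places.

OH- converts HOBr to OBr-: HOBr → 0.247 mol, OBr- → 0.501 mol.
pH = pKa + log(n_OBr-/n_HOBr) = 8.59 + log(0.501/0.247) = 8.59 + (+0.307)

pH = 8.90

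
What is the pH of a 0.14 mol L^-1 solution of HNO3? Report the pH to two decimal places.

HNO3 is a strong acid and dissociates completely, so [H+] = 0.14 M.
pH = -log(0.14) = 0.85

pH = 0.85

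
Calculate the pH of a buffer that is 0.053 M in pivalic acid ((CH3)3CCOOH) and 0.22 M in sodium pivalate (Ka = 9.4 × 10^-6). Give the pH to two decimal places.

pH = 5.65

pKa = −log(9.4 × 10^-6) = 5.027
Using pH = pKa + log([base]/[acid]) with [base]/[acid] = 0.22/0.053:
pH = 5.027 + (+0.618) = 5.65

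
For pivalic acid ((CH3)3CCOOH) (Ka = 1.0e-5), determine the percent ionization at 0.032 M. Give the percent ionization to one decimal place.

(CH3)3CCOOH ⇌ (CH3)3CCOO- + H+; let x = [H+] at equilibrium.
x ≈ √(Ka·C₀) = √(1.0 × 10^-5 × 0.032) = 5.66 × 10^-4 M
% ionization = x/C₀ × 100% = 5.66 × 10^-4/0.032 × 100% = 1.8%

1.8%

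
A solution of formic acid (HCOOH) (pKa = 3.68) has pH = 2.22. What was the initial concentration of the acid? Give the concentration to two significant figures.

C₀ = 1.8 × 10^-1 M

[H+] = 10^(-2.22) = 6.03 × 10^-3 M = x
Ka = 10^(−3.68) = 2.09 × 10^-4
Ka = x²/(C₀ − x) ⇒ C₀ = x + x²/Ka
C₀ = 6.03 × 10^-3 + (6.03 × 10^-3)²/(2.09 × 10^-4) = 1.80 × 10^-1 M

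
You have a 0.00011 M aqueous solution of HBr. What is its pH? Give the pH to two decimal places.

pH = 3.96

HBr is a strong acid and dissociates completely, so [H+] = 0.00011 M.
pH = -log(0.00011) = 3.96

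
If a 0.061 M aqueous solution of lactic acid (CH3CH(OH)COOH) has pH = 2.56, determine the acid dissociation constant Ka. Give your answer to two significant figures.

Ka = 1.3 × 10^-4

[H+] = 10^(-2.56) = 2.75 × 10^-3 M
At equilibrium [HA] = 0.061 − 2.75 × 10^-3 = 5.82 × 10^-2 M
Ka = [H+][A-]/[HA] = (2.75 × 10^-3)² / 5.82 × 10^-2 = 1.3 × 10^-4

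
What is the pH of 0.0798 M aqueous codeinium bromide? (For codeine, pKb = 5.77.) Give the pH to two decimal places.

C18H22NO3+ is the conjugate acid of the weak base C18H21NO3.
Kb = 10^(−5.77) = 1.70 × 10^-6
Ka = Kw/Kb = 1.0×10^-14 / 1.70 × 10^-6 = 5.88 × 10^-9
Ka = [H+]²/(0.0798 − [H+]) = 5.88 × 10^-9
Assume [H+] ≪ 0.0798: [H+] ≈ √(5.88 × 10^-9 × 0.0798) = 2.17 × 10^-5 M
Check: 0.027% ionized — well under 5%, approximation valid.
pH = −log[H+] = −log(2.17 × 10^-5) = 4.66

pH = 4.66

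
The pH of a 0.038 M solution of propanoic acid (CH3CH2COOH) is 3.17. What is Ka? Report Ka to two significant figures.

Ka = 1.2 × 10^-5

[H+] = 10^(-3.17) = 6.76 × 10^-4 M
At equilibrium [HA] = 0.038 − 6.76 × 10^-4 = 3.73 × 10^-2 M
Ka = [H+][A-]/[HA] = (6.76 × 10^-4)² / 3.73 × 10^-2 = 1.2 × 10^-5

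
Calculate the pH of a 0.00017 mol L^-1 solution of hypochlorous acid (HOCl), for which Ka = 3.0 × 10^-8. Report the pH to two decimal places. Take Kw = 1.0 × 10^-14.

HOCl ⇌ OCl- + H+
Ka = [H+]²/(0.00017 − [H+]) = 3.0 × 10^-8
Neglecting [H+] in the denominator: [H+] = √(3.0 × 10^-8 × 0.00017) = 2.26 × 10^-6 M
pH = −log[H+] = −log(2.26 × 10^-6) = 5.65

pH = 5.65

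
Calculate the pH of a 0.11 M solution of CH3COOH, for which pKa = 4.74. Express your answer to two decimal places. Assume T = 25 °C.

pH = 2.85

CH3COOH ⇌ CH3COO- + H+
Ka = 10^(−4.74) = 1.82 × 10^-5
Ka = [H+]²/(0.11 − [H+]) = 1.82 × 10^-5
Neglecting [H+] in the denominator: [H+] = √(1.82 × 10^-5 × 0.11) = 1.41 × 10^-3 M
([H+]/C₀ = 1.3% < 5%, so the approximation holds.)
pH = −log(1.41 × 10^-3) = 2.85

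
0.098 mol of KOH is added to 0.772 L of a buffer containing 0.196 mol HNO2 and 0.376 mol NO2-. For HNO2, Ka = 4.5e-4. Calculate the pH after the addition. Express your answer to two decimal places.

OH- converts HNO2 to NO2-: HNO2 → 0.098 mol, NO2- → 0.474 mol.
pKa = −log(4.5 × 10^-4) = 3.347
pH = pKa + log(n_NO2-/n_HNO2) = 3.347 + log(0.474/0.098) = 3.347 + (+0.685)

pH = 4.03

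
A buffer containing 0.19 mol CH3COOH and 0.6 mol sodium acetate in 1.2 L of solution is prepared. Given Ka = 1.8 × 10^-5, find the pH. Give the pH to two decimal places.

pH = 5.24

pKa = −log(1.8 × 10^-5) = 4.745
Using pH = pKa + log([base]/[acid]) with [base]/[acid] = 0.6/0.19:
pH = 4.745 + (+0.499) = 5.24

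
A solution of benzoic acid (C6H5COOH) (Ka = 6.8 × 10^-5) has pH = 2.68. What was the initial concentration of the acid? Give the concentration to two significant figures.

C₀ = 6.6 × 10^-2 M

[H+] = 10^(-2.68) = 2.09 × 10^-3 M = x
Ka = x²/(C₀ − x) ⇒ C₀ = x + x²/Ka
C₀ = 2.09 × 10^-3 + (2.09 × 10^-3)²/(6.8 × 10^-5) = 6.63 × 10^-2 M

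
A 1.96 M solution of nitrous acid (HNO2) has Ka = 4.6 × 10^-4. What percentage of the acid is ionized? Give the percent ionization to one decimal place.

HNO2 ⇌ NO2- + H+; let x = [H+] at equilibrium.
x ≈ √(Ka·C₀) = √(4.6 × 10^-4 × 1.96) = 3.00 × 10^-2 M
% ionization = x/C₀ × 100% = 3.00 × 10^-2/1.96 × 100% = 1.5%

1.5%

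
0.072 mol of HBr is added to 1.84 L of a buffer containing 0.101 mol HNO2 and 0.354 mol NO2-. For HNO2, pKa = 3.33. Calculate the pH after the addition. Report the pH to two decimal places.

After neutralization: n(HNO2) = 0.173 mol, n(NO2-) = 0.282 mol.
pH = pKa + log([A⁻]/[HA]) = 3.33 + log(0.282/0.173) = 3.33 +0.212

pH = 3.54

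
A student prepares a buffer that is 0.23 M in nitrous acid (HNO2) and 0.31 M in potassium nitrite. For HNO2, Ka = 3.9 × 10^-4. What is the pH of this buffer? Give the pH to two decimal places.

pH = 3.54

pKa = −log(3.9 × 10^-4) = 3.409
pH = pKa + log([A⁻]/[HA]) = 3.409 + log(0.31/0.23)
pH = 3.409 + (+0.130) = 3.54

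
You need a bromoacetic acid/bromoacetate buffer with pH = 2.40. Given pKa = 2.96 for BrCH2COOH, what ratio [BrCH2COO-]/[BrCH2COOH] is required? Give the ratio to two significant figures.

ratio = 0.28

pH = pKa + log(r) ⇒ log(r) = 2.40 − 2.96 = -0.56
r = [BrCH2COO-]/[BrCH2COOH] = 10^(-0.56) = 0.275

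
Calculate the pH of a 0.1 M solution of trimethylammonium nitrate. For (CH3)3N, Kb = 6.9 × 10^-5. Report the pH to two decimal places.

(CH3)3NH+ is the conjugate acid of the weak base (CH3)3N.
Ka = Kw/Kb = 1.0×10^-14 / 6.9 × 10^-5 = 1.45 × 10^-10
Ka = [H+]²/(0.1 − [H+]) = 1.45 × 10^-10
Assume [H+] ≪ 0.1: [H+] ≈ √(1.45 × 10^-10 × 0.1) = 3.81 × 10^-6 M
pH = −log[H+] = −log(3.81 × 10^-6) = 5.42

pH = 5.42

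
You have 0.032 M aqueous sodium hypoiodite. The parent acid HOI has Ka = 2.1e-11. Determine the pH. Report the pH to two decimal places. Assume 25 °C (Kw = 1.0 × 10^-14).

pH = 11.56

OI- is the conjugate base of the weak acid HOI.
Kb = Kw/Ka = 1.0×10^-14 / 2.1 × 10^-11 = 4.76 × 10^-4
Let x = [OH-] at equilibrium. Kb = x²/(0.032 − x).
x is not negligible relative to C₀; solve x² + 0.000476·x − 1.52e-05 = 0.
x = (−Kb + √(Kb² + 4·Kb·C₀))/2 = 3.67 × 10^-3 M
pOH = −log(3.67 × 10^-3) = 2.44; pH = 14.00 − 2.44 = 11.56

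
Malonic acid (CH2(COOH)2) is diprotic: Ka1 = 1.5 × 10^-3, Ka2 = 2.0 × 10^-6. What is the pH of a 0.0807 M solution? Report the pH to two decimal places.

pH = 1.99

Ka1 ≫ Ka2, so treat the first dissociation as the only significant source of H+.
Ka1 = x²/(0.0807 − x) = 1.5 × 10^-3
Solving the quadratic: x = (−Ka1 + √(Ka1² + 4·Ka1·C₀))/2 = 1.03 × 10^-2 M
pH = −log(1.03 × 10^-2) = 1.99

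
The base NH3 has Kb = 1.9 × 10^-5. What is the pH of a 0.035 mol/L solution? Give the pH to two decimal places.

NH3 + H2O ⇌ NH4+ + OH-
From the ICE table, Kb = [OH-]²/(0.035 − [OH-]) = 1.9 × 10^-5.
Since Kb ≪ C₀, [OH-] ≈ √(Kb·C₀) = 8.15 × 10^-4 M.
([OH-]/C₀ = 2.3% < 5%, so the approximation holds.)
pOH = −log(8.15 × 10^-4) = 3.09; pH = 14.00 − 3.09 = 10.91

pH = 10.91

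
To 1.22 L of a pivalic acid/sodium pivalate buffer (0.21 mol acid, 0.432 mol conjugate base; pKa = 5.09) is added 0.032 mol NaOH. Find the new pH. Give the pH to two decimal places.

OH- converts (CH3)3CCOOH to (CH3)3CCOO-: (CH3)3CCOOH → 0.178 mol, (CH3)3CCOO- → 0.464 mol.
Henderson–Hasselbalch with mole ratio 0.464/0.178: pH = 5.09 + (+0.416)

pH = 5.51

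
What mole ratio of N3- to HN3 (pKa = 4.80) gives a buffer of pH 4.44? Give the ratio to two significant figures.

pH = pKa + log(r) ⇒ log(r) = 4.44 − 4.80 = -0.36
r = [N3-]/[HN3] = 10^(-0.36) = 0.437

ratio = 0.44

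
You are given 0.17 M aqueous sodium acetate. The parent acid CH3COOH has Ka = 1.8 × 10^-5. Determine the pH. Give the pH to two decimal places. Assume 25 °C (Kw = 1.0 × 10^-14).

CH3COO- is the conjugate base of the weak acid CH3COOH.
Kb = Kw/Ka = 1.0×10^-14 / 1.8 × 10^-5 = 5.56 × 10^-10
Kb = [OH-]²/(0.17 − [OH-]) = 5.56 × 10^-10
Since Kb ≪ C₀, [OH-] ≈ √(Kb·C₀) = 9.72 × 10^-6 M.
Check: 0.0057% ionized — well under 5%, approximation valid.
pOH = −log(9.72 × 10^-6) = 5.01; pH = 14.00 − 5.01 = 8.99

pH = 8.99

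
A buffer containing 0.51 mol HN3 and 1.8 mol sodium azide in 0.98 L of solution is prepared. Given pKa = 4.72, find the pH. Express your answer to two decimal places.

Henderson–Hasselbalch: pH = pKa + log([N3-]/[HN3]) = 4.72 + log(1.8/0.51)
pH = 4.72 + (+0.548) = 5.27

pH = 5.27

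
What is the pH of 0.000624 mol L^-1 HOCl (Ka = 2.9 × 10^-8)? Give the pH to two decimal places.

HOCl ⇌ OCl- + H+
Ka = x²/(0.000624 − x) = 2.9 × 10^-8
Assume x ≪ 0.000624: x ≈ √(2.9 × 10^-8 × 0.000624) = 4.25 × 10^-6 M
(x/C₀ = 0.68% < 5%, so the approximation holds.)
pH = −log(4.25 × 10^-6) = 5.37

pH = 5.37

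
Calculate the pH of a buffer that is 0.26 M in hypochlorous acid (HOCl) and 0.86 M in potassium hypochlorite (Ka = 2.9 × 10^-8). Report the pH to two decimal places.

pH = 8.06

pKa = −log(2.9 × 10^-8) = 7.538
Henderson–Hasselbalch: pH = pKa + log([OCl-]/[HOCl]) = 7.538 + log(0.86/0.26)
pH = 7.538 + (+0.520) = 8.06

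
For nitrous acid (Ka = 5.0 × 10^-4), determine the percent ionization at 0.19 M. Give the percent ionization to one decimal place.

HNO2 ⇌ NO2- + H+; let x = [H+] at equilibrium.
Solve x² + 0.0005x − 9.5e-05 = 0 → x = 9.50 × 10^-3 M
Fraction ionized = 9.50 × 10^-3 / 0.19 = 0.0500 → 5.0%

5.0%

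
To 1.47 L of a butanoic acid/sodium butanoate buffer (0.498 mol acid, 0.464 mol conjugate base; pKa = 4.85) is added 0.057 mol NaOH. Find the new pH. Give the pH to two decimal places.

pH = 4.92

After neutralization: n(CH3(CH2)2COOH) = 0.441 mol, n(CH3(CH2)2COO-) = 0.521 mol.
pH = pKa + log([A⁻]/[HA]) = 4.85 + log(0.521/0.441) = 4.85 +0.072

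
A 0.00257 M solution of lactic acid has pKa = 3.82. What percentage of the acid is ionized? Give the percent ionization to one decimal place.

CH3CH(OH)COOH ⇌ CH3CH(OH)COO- + H+; let x = [H+] at equilibrium.
Ka = 10^(−3.82) = 1.51 × 10^-4
Ka = x²/(C₀ − x); solving the quadratic gives x = 5.52 × 10^-4 M.
Fraction ionized = 5.52 × 10^-4 / 0.00257 = 0.2148 → 21.5%

21.5%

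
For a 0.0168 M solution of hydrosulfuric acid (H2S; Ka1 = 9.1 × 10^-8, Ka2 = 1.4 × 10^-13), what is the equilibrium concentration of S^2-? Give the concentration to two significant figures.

First ionization gives [H+] ≈ [HS-] = 3.91 × 10^-5 M.
Second step: Ka2 = [H+][S^2-]/[HS-] ≈ [S^2-] (since [H+] ≈ [HS-]).
So [S^2-] ≈ Ka2.

1.4 × 10^-13 M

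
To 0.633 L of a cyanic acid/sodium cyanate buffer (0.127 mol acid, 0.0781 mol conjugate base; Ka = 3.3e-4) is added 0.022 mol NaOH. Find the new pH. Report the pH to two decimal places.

After neutralization: n(HOCN) = 0.105 mol, n(OCN-) = 0.1 mol.
pKa = −log(3.3 × 10^-4) = 3.481
Henderson–Hasselbalch with mole ratio 0.1/0.105: pH = 3.481 + (-0.021)

pH = 3.46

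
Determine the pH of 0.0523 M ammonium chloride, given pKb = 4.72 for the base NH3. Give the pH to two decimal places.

pH = 5.28

NH4+ is the conjugate acid of the weak base NH3.
Kb = 10^(−4.72) = 1.91 × 10^-5
Ka = Kw/Kb = 1.0×10^-14 / 1.91 × 10^-5 = 5.24 × 10^-10
From the ICE table, Ka = x²/(0.0523 − x) = 5.24 × 10^-10.
Assume x ≪ 0.0523: x ≈ √(5.24 × 10^-10 × 0.0523) = 5.23 × 10^-6 M
Check: 0.01% ionized — well under 5%, approximation valid.
pH = −log(5.23 × 10^-6) = 5.28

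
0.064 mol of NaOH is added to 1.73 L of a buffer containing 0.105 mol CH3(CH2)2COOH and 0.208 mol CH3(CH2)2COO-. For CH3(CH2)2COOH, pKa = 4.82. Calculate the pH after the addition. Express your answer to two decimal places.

pH = 5.64

After neutralization: n(CH3(CH2)2COOH) = 0.041 mol, n(CH3(CH2)2COO-) = 0.272 mol.
pH = pKa + log([A⁻]/[HA]) = 4.82 + log(0.272/0.041) = 4.82 +0.822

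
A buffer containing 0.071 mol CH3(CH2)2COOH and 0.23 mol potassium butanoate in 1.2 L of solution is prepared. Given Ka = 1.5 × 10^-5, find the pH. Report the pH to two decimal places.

pH = 5.33

pKa = −log(1.5 × 10^-5) = 4.824
pH = pKa + log([A⁻]/[HA]) = 4.824 + log(0.23/0.071)
pH = 4.824 + (+0.510) = 5.33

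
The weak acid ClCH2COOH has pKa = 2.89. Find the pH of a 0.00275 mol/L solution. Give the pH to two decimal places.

pH = 2.87

ClCH2COOH ⇌ ClCH2COO- + H+
Ka = 10^(−2.89) = 1.29 × 10^-3
From the ICE table, Ka = x²/(0.00275 − x) = 1.29 × 10^-3.
x is not negligible relative to C₀; solve x² + 0.00129·x − 3.55e-06 = 0.
x = (−Ka + √(Ka² + 4·Ka·C₀))/2 = 1.35 × 10^-3 M
pH = −log[H+] = −log(1.35 × 10^-3) = 2.87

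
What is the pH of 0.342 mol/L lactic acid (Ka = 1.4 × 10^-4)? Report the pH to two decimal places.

pH = 2.16

CH3CH(OH)COOH ⇌ CH3CH(OH)COO- + H+
From the ICE table, Ka = [H+]²/(0.342 − [H+]) = 1.4 × 10^-4.
Since Ka ≪ C₀, [H+] ≈ √(Ka·C₀) = 6.92 × 10^-3 M.
([H+]/C₀ = 2% < 5%, so the approximation holds.)
pH = −log(6.92 × 10^-3) = 2.16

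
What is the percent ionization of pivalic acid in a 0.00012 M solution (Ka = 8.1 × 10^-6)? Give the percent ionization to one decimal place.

(CH3)3CCOOH ⇌ (CH3)3CCOO- + H+; let x = [H+] at equilibrium.
Ka = x²/(C₀ − x); solving the quadratic gives x = 2.74 × 10^-5 M.
% ionization = x/C₀ × 100% = 2.74 × 10^-5/0.00012 × 100% = 22.8%

22.8%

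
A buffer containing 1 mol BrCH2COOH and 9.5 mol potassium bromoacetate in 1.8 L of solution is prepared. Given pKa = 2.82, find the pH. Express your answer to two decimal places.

pH = 3.80

pH = pKa + log([A⁻]/[HA]) = 2.82 + log(9.5/1)
pH = 2.82 + (+0.978) = 3.80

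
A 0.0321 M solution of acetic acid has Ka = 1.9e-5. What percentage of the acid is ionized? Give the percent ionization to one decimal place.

2.4%

CH3COOH ⇌ CH3COO- + H+; let x = [H+] at equilibrium.
x ≈ √(Ka·C₀) = √(1.9 × 10^-5 × 0.0321) = 7.81 × 10^-4 M
% ionization = x/C₀ × 100% = 7.81 × 10^-4/0.0321 × 100% = 2.4%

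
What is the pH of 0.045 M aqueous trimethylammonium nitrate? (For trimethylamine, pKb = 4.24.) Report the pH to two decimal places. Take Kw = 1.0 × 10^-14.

(CH3)3NH+ is the conjugate acid of the weak base (CH3)3N.
Kb = 10^(−4.24) = 5.75 × 10^-5
Ka = Kw/Kb = 1.0×10^-14 / 5.75 × 10^-5 = 1.74 × 10^-10
Ka = [H+]²/(0.045 − [H+]) = 1.74 × 10^-10
Assume [H+] ≪ 0.045: [H+] ≈ √(1.74 × 10^-10 × 0.045) = 2.80 × 10^-6 M
pH = −log(2.80 × 10^-6) = 5.55

pH = 5.55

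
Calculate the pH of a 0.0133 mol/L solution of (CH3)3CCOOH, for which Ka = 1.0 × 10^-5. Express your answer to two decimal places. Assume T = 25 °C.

pH = 3.44

(CH3)3CCOOH ⇌ (CH3)3CCOO- + H+
From the ICE table, Ka = [H+]²/(0.0133 − [H+]) = 1.0 × 10^-5.
Neglecting [H+] in the denominator: [H+] = √(1.0 × 10^-5 × 0.0133) = 3.65 × 10^-4 M
pH = −log[H+] = −log(3.65 × 10^-4) = 3.44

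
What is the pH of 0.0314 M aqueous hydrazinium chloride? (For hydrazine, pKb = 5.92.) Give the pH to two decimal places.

pH = 4.79

N2H5+ is the conjugate acid of the weak base N2H4.
Kb = 10^(−5.92) = 1.20 × 10^-6
Ka = Kw/Kb = 1.0×10^-14 / 1.20 × 10^-6 = 8.33 × 10^-9
Ka = [H+]²/(0.0314 − [H+]) = 8.33 × 10^-9
Neglecting [H+] in the denominator: [H+] = √(8.33 × 10^-9 × 0.0314) = 1.62 × 10^-5 M
Check: 0.052% ionized — well under 5%, approximation valid.
pH = −log(1.62 × 10^-5) = 4.79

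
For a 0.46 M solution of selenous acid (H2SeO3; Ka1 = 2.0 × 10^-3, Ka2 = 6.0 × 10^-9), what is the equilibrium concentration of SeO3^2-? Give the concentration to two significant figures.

First ionization gives [H+] ≈ [HSeO3-] = 2.93 × 10^-2 M.
Second step: Ka2 = [H+][SeO3^2-]/[HSeO3-] ≈ [SeO3^2-] (since [H+] ≈ [HSeO3-]).
So [SeO3^2-] ≈ Ka2.

6.0 × 10^-9 M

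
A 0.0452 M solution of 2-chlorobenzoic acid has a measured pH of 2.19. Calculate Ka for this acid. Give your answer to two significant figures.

[H+] = 10^(-2.19) = 6.46 × 10^-3 M
At equilibrium [HA] = 0.0452 − 6.46 × 10^-3 = 3.87 × 10^-2 M
Ka = [H+][A-]/[HA] = (6.46 × 10^-3)² / 3.87 × 10^-2 = 1.1 × 10^-3

Ka = 1.1 × 10^-3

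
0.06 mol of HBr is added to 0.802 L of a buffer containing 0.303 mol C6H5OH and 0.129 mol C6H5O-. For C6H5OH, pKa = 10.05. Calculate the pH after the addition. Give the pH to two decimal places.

pH = 9.33

After neutralization: n(C6H5OH) = 0.363 mol, n(C6H5O-) = 0.069 mol.
Henderson–Hasselbalch with mole ratio 0.069/0.363: pH = 10.05 + (-0.721)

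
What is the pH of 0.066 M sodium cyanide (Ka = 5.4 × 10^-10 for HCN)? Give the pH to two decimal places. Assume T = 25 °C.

CN- is the conjugate base of the weak acid HCN.
Kb = Kw/Ka = 1.0×10^-14 / 5.4 × 10^-10 = 1.85 × 10^-5
From the ICE table, Kb = [OH-]²/(0.066 − [OH-]) = 1.85 × 10^-5.
Neglecting [OH-] in the denominator: [OH-] = √(1.85 × 10^-5 × 0.066) = 1.10 × 10^-3 M
([OH-]/C₀ = 1.7% < 5%, so the approximation holds.)
pOH = 2.96, so pH = 14.00 − pOH = 11.04

pH = 11.04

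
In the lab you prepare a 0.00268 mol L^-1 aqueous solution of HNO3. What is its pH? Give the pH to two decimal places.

pH = 2.57

HNO3 is a strong acid and dissociates completely, so [H+] = 0.00268 M.
pH = -log(0.00268) = 2.57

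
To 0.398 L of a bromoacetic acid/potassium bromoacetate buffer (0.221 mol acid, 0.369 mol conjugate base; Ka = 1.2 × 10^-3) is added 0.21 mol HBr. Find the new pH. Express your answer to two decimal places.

Added H+ converts BrCH2COO- to BrCH2COOH: BrCH2COOH → 0.431 mol, BrCH2COO- → 0.159 mol.
pKa = −log(1.2 × 10^-3) = 2.921
pH = pKa + log([A⁻]/[HA]) = 2.921 + log(0.159/0.431) = 2.921 -0.433

pH = 2.49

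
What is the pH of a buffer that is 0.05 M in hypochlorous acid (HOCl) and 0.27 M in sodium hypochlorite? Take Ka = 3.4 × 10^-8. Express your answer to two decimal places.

pH = 8.20

pKa = −log(3.4 × 10^-8) = 7.469
Using pH = pKa + log([base]/[acid]) with [base]/[acid] = 0.27/0.05:
pH = 7.469 + (+0.732) = 8.20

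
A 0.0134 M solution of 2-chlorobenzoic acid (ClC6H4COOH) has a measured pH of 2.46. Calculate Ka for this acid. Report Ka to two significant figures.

Ka = 1.2 × 10^-3

[H+] = 10^(-2.46) = 3.47 × 10^-3 M
At equilibrium [HA] = 0.0134 − 3.47 × 10^-3 = 9.93 × 10^-3 M
Ka = [H+][A-]/[HA] = (3.47 × 10^-3)² / 9.93 × 10^-3 = 1.2 × 10^-3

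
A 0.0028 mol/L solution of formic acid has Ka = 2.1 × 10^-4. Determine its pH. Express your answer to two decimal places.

pH = 3.17

HCOOH ⇌ HCOO- + H+
Ka = [H+]²/(0.0028 − [H+]) = 2.1 × 10^-4
[H+] is not negligible relative to C₀; solve [H+]² + 0.00021·[H+] − 5.88e-07 = 0.
[H+] = [−0.00021 + √(0.00021² + 2.35e-06)]/2 = 6.69 × 10^-4 M
pH = −log(6.69 × 10^-4) = 3.17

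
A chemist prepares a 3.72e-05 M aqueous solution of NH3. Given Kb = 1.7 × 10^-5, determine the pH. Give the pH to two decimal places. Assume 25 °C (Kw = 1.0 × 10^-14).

pH = 9.26

NH3 + H2O ⇌ NH4+ + OH-
From the ICE table, Kb = x²/(3.72e-05 − x) = 1.7 × 10^-5.
x is not negligible relative to C₀; solve x² + 1.7e-05·x − 6.32e-10 = 0.
x = [−1.7e-05 + √(1.7e-05² + 2.53e-09)]/2 = 1.80 × 10^-5 M
pOH = −log(1.80 × 10^-5) = 4.74; pH = 14.00 − 4.74 = 9.26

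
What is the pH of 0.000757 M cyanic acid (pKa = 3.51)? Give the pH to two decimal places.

HOCN ⇌ OCN- + H+
Ka = 10^(−3.51) = 3.09 × 10^-4
Ka = x²/(0.000757 − x) = 3.09 × 10^-4
x is not negligible relative to C₀; solve x² + 0.000309·x − 2.34e-07 = 0.
x = (−Ka + √(Ka² + 4·Ka·C₀))/2 = 3.53 × 10^-4 M
pH = −log(3.53 × 10^-4) = 3.45

pH = 3.45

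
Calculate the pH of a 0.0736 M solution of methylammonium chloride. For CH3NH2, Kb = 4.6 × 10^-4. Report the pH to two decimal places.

CH3NH3+ is the conjugate acid of the weak base CH3NH2.
Ka = Kw/Kb = 1.0×10^-14 / 4.6 × 10^-4 = 2.17 × 10^-11
Ka = [H+]²/(0.0736 − [H+]) = 2.17 × 10^-11
Assume [H+] ≪ 0.0736: [H+] ≈ √(2.17 × 10^-11 × 0.0736) = 1.26 × 10^-6 M
([H+]/C₀ = 0.0017% < 5%, so the approximation holds.)
pH = −log[H+] = −log(1.26 × 10^-6) = 5.90

pH = 5.90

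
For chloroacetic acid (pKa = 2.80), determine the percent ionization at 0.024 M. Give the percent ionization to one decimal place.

22.6%

ClCH2COOH ⇌ ClCH2COO- + H+; let x = [H+] at equilibrium.
Ka = 10^(−2.80) = 1.58 × 10^-3
Solve x² + 0.00158x − 3.79e-05 = 0 → x = 5.42 × 10^-3 M
Fraction ionized = 5.42 × 10^-3 / 0.024 = 0.2258 → 22.6%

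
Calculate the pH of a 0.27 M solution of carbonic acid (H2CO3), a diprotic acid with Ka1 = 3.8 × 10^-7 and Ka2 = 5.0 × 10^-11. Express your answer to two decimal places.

pH = 3.49

Since Ka1 ≫ Ka2, the first ionization dominates [H+].
Ka1 = x²/(0.27 − x) = 3.8 × 10^-7
x ≈ √(3.8 × 10^-7 × 0.27) = 3.20 × 10^-4 M
pH = −log(3.20 × 10^-4) = 3.49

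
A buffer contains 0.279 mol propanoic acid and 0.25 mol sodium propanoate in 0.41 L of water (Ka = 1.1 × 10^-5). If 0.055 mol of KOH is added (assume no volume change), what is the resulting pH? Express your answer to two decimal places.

pH = 5.09

After neutralization: n(CH3CH2COOH) = 0.224 mol, n(CH3CH2COO-) = 0.305 mol.
pKa = −log(1.1 × 10^-5) = 4.959
pH = pKa + log([A⁻]/[HA]) = 4.959 + log(0.305/0.224) = 4.959 +0.134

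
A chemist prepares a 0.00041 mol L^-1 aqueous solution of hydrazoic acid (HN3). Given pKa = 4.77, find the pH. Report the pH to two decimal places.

HN3 ⇌ N3- + H+
Ka = 10^(−4.77) = 1.70 × 10^-5
From the ICE table, Ka = [H+]²/(0.00041 − [H+]) = 1.70 × 10^-5.
Here C₀/Ka ≈ 24.1, so the small-[H+] approximation fails. Use the quadratic:
[H+] = [−1.7e-05 + √(1.7e-05² + 2.79e-08)]/2 = 7.54 × 10^-5 M
pH = −log(7.54 × 10^-5) = 4.12

pH = 4.12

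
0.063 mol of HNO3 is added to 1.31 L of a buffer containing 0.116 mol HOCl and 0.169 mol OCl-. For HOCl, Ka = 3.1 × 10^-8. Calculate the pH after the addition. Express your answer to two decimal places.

Added H+ converts OCl- to HOCl: HOCl → 0.179 mol, OCl- → 0.106 mol.
pKa = −log(3.1 × 10^-8) = 7.509
pH = pKa + log(n_OCl-/n_HOCl) = 7.509 + log(0.106/0.179) = 7.509 + (-0.228)

pH = 7.28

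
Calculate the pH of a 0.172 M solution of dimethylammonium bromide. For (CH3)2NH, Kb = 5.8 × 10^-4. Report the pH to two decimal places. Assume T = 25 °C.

pH = 5.76

(CH3)2NH2+ is the conjugate acid of the weak base (CH3)2NH.
Ka = Kw/Kb = 1.0×10^-14 / 5.8 × 10^-4 = 1.72 × 10^-11
Let x = [H+] at equilibrium. Ka = x²/(0.172 − x).
Neglecting x in the denominator: x = √(1.72 × 10^-11 × 0.172) = 1.72 × 10^-6 M
pH = −log(1.72 × 10^-6) = 5.76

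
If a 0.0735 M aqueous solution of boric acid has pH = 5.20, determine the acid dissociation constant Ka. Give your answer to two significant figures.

Ka = 5.4 × 10^-10

[H+] = 10^(-5.20) = 6.31 × 10^-6 M
At equilibrium [HA] = 0.0735 − 6.31 × 10^-6 = 7.35 × 10^-2 M
Ka = [H+][A-]/[HA] = (6.31 × 10^-6)² / 7.35 × 10^-2 = 5.4 × 10^-10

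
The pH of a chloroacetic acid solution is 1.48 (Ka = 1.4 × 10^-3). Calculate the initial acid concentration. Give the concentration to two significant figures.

C₀ = 8.2 × 10^-1 M

[H+] = 10^(-1.48) = 3.31 × 10^-2 M = x
Ka = x²/(C₀ − x) ⇒ C₀ = x + x²/Ka
C₀ = 3.31 × 10^-2 + (3.31 × 10^-2)²/(1.4 × 10^-3) = 8.16 × 10^-1 M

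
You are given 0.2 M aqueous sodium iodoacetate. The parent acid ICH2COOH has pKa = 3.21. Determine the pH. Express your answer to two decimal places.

pH = 8.26

ICH2COO- is the conjugate base of the weak acid ICH2COOH.
Ka = 10^(−3.21) = 6.17 × 10^-4
Kb = Kw/Ka = 1.0×10^-14 / 6.17 × 10^-4 = 1.62 × 10^-11
Let x = [OH-] at equilibrium. Kb = x²/(0.2 − x).
Neglecting x in the denominator: x = √(1.62 × 10^-11 × 0.2) = 1.80 × 10^-6 M
(x/C₀ = 0.0009% < 5%, so the approximation holds.)
pOH = 5.74, so pH = 14.00 − pOH = 8.26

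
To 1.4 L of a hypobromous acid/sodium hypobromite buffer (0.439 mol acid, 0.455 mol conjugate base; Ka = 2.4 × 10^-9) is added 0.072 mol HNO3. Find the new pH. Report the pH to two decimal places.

Added H+ converts OBr- to HOBr: HOBr → 0.511 mol, OBr- → 0.383 mol.
pKa = −log(2.4 × 10^-9) = 8.620
pH = pKa + log(n_OBr-/n_HOBr) = 8.620 + log(0.383/0.511) = 8.620 + (-0.125)

pH = 8.49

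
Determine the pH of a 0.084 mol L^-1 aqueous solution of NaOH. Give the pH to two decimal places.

NaOH is a strong base; [OH-] = 0.084 M.
pOH = -log(0.084) = 1.08
pH = 14.00 - 1.08 = 12.92

pH = 12.92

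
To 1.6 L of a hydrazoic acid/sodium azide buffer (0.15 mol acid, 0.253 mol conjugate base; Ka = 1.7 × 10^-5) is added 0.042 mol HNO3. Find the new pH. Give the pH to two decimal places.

pH = 4.81

After neutralization: n(HN3) = 0.192 mol, n(N3-) = 0.211 mol.
pKa = −log(1.7 × 10^-5) = 4.770
pH = pKa + log([A⁻]/[HA]) = 4.770 + log(0.211/0.192) = 4.770 +0.041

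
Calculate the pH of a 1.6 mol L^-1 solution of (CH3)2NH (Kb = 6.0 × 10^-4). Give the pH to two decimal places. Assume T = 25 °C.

pH = 12.49

(CH3)2NH + H2O ⇌ (CH3)2NH2+ + OH-
Let x = [OH-] at equilibrium. Kb = x²/(1.6 − x).
Since Kb ≪ C₀, x ≈ √(Kb·C₀) = 3.10 × 10^-2 M.
(x/C₀ = 1.9% < 5%, so the approximation holds.)
pOH = 1.51, so pH = 14.00 − pOH = 12.49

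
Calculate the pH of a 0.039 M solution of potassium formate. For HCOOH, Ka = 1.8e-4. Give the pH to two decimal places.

pH = 8.17

HCOO- is the conjugate base of the weak acid HCOOH.
Kb = Kw/Ka = 1.0×10^-14 / 1.8 × 10^-4 = 5.56 × 10^-11
From the ICE table, Kb = [OH-]²/(0.039 − [OH-]) = 5.56 × 10^-11.
Since Kb ≪ C₀, [OH-] ≈ √(Kb·C₀) = 1.47 × 10^-6 M.
Check: 0.0038% ionized — well under 5%, approximation valid.
pOH = 5.83, so pH = 14.00 − pOH = 8.17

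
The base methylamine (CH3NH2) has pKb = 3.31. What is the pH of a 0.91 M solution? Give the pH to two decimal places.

CH3NH2 + H2O ⇌ CH3NH3+ + OH-
Kb = 10^(−3.31) = 4.90 × 10^-4
Kb = x²/(0.91 − x) = 4.90 × 10^-4
Since Kb ≪ C₀, x ≈ √(Kb·C₀) = 2.11 × 10^-2 M.
(x/C₀ = 2.3% < 5%, so the approximation holds.)
pOH = −log(2.11 × 10^-2) = 1.68; pH = 14.00 − 1.68 = 12.32

pH = 12.32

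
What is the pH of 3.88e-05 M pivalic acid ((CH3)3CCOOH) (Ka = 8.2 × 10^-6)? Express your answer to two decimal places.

pH = 4.85

(CH3)3CCOOH ⇌ (CH3)3CCOO- + H+
Ka = [H+]²/(3.88e-05 − [H+]) = 8.2 × 10^-6
The 5% rule fails; solving [H+]² + Ka·[H+] − Ka·C₀ = 0 exactly:
[H+] = (−Ka + √(Ka² + 4·Ka·C₀))/2 = 1.42 × 10^-5 M
pH = −log(1.42 × 10^-5) = 4.85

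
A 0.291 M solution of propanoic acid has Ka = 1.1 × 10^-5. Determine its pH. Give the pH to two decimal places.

pH = 2.75

CH3CH2COOH ⇌ CH3CH2COO- + H+
From the ICE table, Ka = [H+]²/(0.291 − [H+]) = 1.1 × 10^-5.
Since Ka ≪ C₀, [H+] ≈ √(Ka·C₀) = 1.79 × 10^-3 M.
Check: 0.61% ionized — well under 5%, approximation valid.
pH = −log[H+] = −log(1.79 × 10^-3) = 2.75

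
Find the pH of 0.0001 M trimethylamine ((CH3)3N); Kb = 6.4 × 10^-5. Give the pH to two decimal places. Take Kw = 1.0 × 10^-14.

(CH3)3N + H2O ⇌ (CH3)3NH+ + OH-
Kb = [OH-]²/(0.0001 − [OH-]) = 6.4 × 10^-5
Here C₀/Kb ≈ 1.56, so the small-[OH-] approximation fails. Use the quadratic:
[OH-] = (−Kb + √(Kb² + 4·Kb·C₀))/2 = 5.42 × 10^-5 M
pOH = 4.27, so pH = 14.00 − pOH = 9.73

pH = 9.73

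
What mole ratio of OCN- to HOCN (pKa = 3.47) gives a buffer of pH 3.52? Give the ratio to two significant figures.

pH = pKa + log(r) ⇒ log(r) = 3.52 − 3.47 = +0.05
r = [OCN-]/[HOCN] = 10^(+0.05) = 1.12

ratio = 1.1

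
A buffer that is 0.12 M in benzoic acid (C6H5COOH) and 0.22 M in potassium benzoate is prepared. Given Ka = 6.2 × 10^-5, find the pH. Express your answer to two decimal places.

pKa = −log(6.2 × 10^-5) = 4.208
Henderson–Hasselbalch: pH = pKa + log([C6H5COO-]/[C6H5COOH]) = 4.208 + log(0.22/0.12)
pH = 4.208 + (+0.263) = 4.47

pH = 4.47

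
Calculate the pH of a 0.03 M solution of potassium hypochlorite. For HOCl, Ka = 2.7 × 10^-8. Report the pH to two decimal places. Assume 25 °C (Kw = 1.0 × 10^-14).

pH = 10.02

OCl- is the conjugate base of the weak acid HOCl.
Kb = Kw/Ka = 1.0×10^-14 / 2.7 × 10^-8 = 3.70 × 10^-7
Kb = x²/(0.03 − x) = 3.70 × 10^-7
Assume x ≪ 0.03: x ≈ √(3.70 × 10^-7 × 0.03) = 1.05 × 10^-4 M
(x/C₀ = 0.35% < 5%, so the approximation holds.)
pOH = −log(1.05 × 10^-4) = 3.98; pH = 14.00 − 3.98 = 10.02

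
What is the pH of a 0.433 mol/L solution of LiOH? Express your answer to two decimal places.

pH = 13.64

LiOH is a strong base; [OH-] = 0.433 M.
pOH = -log(0.433) = 0.36
pH = 14.00 - 0.36 = 13.64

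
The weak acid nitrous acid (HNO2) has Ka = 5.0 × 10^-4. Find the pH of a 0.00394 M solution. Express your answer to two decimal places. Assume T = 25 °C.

pH = 2.93

HNO2 ⇌ NO2- + H+
Let x = [H+] at equilibrium. Ka = x²/(0.00394 − x).
Here C₀/Ka ≈ 7.88, so the small-x approximation fails. Use the quadratic:
x = [−0.0005 + √(0.0005² + 7.88e-06)]/2 = 1.18 × 10^-3 M
pH = −log[H+] = −log(1.18 × 10^-3) = 2.93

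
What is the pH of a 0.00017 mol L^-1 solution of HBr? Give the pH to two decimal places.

HBr is a strong acid and dissociates completely, so [H+] = 0.00017 M.
pH = -log(0.00017) = 3.77

pH = 3.77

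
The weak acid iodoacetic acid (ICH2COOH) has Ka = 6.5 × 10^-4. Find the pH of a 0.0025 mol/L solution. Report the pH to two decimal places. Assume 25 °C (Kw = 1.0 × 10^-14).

pH = 3.00

ICH2COOH ⇌ ICH2COO- + H+
Ka = [H+]²/(0.0025 − [H+]) = 6.5 × 10^-4
The 5% rule fails; solving [H+]² + Ka·[H+] − Ka·C₀ = 0 exactly:
[H+] = (−Ka + √(Ka² + 4·Ka·C₀))/2 = 9.91 × 10^-4 M
pH = −log[H+] = −log(9.91 × 10^-4) = 3.00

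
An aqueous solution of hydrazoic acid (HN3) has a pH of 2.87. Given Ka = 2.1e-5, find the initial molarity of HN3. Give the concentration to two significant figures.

[H+] = 10^(-2.87) = 1.35 × 10^-3 M = x
Ka = x²/(C₀ − x) ⇒ C₀ = x + x²/Ka
C₀ = 1.35 × 10^-3 + (1.35 × 10^-3)²/(2.1 × 10^-5) = 8.81 × 10^-2 M

C₀ = 8.8 × 10^-2 M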